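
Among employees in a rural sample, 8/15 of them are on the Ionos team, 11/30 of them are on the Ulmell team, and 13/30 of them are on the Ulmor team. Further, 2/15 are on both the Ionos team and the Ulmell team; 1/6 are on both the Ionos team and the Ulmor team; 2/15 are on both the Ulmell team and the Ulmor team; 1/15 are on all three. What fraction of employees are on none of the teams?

1/30

P(union) = 8/15 + 11/30 + 13/30 − 2/15 − 1/6 − 2/15 + 1/15 = 29/30
P(none) = 1 − 29/30 = 1/30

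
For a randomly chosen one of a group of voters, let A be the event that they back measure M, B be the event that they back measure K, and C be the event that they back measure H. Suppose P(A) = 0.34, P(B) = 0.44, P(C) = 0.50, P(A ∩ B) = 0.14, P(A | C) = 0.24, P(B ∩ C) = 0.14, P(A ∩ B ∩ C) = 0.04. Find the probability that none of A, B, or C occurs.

P(A ∩ C) = P(C)·P(A|C) = 0.50 × 0.24 = 0.12
P(A ∪ B ∪ C) = 0.34 + 0.44 + 0.50 − 0.14 − 0.12 − 0.14 + 0.04 = 0.92
P(none) = 1 − 0.92 = 0.08

0.08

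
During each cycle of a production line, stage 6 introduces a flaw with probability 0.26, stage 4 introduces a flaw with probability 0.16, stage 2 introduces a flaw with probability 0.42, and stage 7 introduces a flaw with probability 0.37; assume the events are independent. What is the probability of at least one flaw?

P(none) = (1 − 0.26) × (1 − 0.16) × (1 − 0.42) × (1 − 0.37) = 0.74 × 0.84 × 0.58 × 0.63 = 0.22713264
P(at least one) = 1 − 0.22713264 = 0.77286736

0.77286736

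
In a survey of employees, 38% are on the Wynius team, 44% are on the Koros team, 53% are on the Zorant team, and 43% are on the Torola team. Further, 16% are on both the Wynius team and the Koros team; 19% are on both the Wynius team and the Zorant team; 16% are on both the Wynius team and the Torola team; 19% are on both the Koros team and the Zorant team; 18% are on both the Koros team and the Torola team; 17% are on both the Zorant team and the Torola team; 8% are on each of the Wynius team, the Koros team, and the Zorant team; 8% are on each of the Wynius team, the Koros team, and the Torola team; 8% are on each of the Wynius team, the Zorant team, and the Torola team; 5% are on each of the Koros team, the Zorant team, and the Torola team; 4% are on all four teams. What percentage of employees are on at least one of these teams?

98%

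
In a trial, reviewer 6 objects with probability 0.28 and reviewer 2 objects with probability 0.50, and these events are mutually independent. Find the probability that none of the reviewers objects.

0.36

Independence gives P(none) = ∏(1 − pᵢ).
P(none) = (1 − 0.28) × (1 − 0.50) = 0.72 × 0.50 = 0.36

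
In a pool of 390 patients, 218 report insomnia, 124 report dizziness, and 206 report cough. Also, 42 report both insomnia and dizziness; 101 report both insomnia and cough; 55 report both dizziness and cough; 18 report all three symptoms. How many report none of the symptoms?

By inclusion-exclusion,
N(≥1) = 218 + 124 + 206 − 42 − 101 − 55 + 18 = 368
None: 390 − 368 = 22

22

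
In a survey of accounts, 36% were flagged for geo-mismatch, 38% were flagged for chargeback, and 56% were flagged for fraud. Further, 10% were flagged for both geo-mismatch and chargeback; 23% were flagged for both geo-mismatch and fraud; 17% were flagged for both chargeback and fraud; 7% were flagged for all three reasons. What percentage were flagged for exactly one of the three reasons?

Using the inclusion–exclusion count for exactly one event:
P(exactly one) = 36 + 38 + 56 − 2·10 − 2·23 − 2·17 + 3·7 = 51%

51%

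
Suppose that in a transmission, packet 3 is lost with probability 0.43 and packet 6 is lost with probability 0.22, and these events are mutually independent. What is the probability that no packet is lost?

0.4446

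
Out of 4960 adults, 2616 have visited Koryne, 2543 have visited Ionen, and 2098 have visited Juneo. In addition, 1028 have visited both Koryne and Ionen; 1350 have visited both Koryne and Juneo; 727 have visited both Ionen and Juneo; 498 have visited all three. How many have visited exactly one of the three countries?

2541

Using the inclusion–exclusion count for exactly one event:
|exactly one| = 2616 + 2543 + 2098 − 2·1028 − 2·1350 − 2·727 + 3·498 = 2541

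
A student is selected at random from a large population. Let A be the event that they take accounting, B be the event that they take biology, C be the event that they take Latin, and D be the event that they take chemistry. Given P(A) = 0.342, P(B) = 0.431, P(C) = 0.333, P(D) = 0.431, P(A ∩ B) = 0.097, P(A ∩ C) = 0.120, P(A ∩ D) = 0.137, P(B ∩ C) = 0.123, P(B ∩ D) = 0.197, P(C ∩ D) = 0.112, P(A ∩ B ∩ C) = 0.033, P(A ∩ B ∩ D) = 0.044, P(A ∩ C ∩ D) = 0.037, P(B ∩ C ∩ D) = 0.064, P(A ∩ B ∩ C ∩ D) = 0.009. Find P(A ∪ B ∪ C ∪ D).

0.920

Using inclusion–exclusion:
P(A ∪ B ∪ C ∪ D) = 0.342 + 0.431 + 0.333 + 0.431 − 0.097 − 0.120 − 0.137 − 0.123 − 0.197 − 0.112 + 0.033 + 0.044 + 0.037 + 0.064 − 0.009 = 0.920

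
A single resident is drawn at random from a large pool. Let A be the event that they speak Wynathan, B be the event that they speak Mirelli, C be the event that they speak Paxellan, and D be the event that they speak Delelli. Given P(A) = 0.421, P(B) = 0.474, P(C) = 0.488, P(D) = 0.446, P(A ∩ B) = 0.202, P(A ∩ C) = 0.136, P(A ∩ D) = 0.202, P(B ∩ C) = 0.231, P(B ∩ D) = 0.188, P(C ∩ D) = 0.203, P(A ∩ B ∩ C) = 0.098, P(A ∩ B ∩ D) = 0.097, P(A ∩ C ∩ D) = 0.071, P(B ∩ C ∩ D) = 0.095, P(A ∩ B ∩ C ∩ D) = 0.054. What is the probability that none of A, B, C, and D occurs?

0.026

By inclusion-exclusion,
P(A ∪ B ∪ C ∪ D) = 0.421 + 0.474 + 0.488 + 0.446 − 0.202 − 0.136 − 0.202 − 0.231 − 0.188 − 0.203 + 0.098 + 0.097 + 0.071 + 0.095 − 0.054 = 0.974
P(none) = 1 − 0.974 = 0.026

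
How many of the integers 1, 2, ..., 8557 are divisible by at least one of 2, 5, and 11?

Using inclusion–exclusion:
⌊8557/2⌋ + ⌊8557/5⌋ + ⌊8557/11⌋ − ⌊8557/10⌋ − ⌊8557/22⌋ − ⌊8557/55⌋ + ⌊8557/110⌋ = 4278 + 1711 + 777 − 855 − 388 − 155 + 77 = 5445

5445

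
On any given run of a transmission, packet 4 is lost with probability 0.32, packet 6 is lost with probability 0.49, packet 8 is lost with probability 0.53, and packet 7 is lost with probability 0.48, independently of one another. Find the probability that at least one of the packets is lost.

P(none) = (1 − 0.32) × (1 − 0.49) × (1 − 0.53) × (1 − 0.48) = 0.68 × 0.51 × 0.47 × 0.52 = 0.08475792
P(at least one) = 1 − 0.08475792 = 0.91524208

0.91524208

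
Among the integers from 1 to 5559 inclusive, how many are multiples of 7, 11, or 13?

1560

Using inclusion–exclusion:
floor(5559/7) + floor(5559/11) + floor(5559/13) − floor(5559/77) − floor(5559/91) − floor(5559/143) + floor(5559/1001) = 794 + 505 + 427 − 72 − 61 − 38 + 5 = 1560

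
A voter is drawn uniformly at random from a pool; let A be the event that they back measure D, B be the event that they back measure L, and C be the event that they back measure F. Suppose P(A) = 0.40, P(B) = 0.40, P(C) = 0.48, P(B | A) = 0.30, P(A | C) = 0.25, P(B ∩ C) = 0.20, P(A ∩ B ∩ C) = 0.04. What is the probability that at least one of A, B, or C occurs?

0.88

P(A ∩ B) = P(A)·P(B|A) = 0.40 × 0.30 = 0.12
P(A ∩ C) = P(C)·P(A|C) = 0.48 × 0.25 = 0.12
By inclusion–exclusion:
P(A ∪ B ∪ C) = 0.40 + 0.40 + 0.48 − 0.12 − 0.12 − 0.20 + 0.04 = 0.88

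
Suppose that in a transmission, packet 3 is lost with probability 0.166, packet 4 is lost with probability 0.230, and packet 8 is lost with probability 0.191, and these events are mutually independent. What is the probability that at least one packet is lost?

0.48047638

P(none) = (1 − 0.166) × (1 − 0.230) × (1 − 0.191) = 0.834 × 0.770 × 0.809 = 0.51952362
P(at least one) = 1 − 0.51952362 = 0.48047638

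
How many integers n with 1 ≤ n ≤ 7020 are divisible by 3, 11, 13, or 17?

Using inclusion–exclusion:
⌊7020/3⌋ + ⌊7020/11⌋ + ⌊7020/13⌋ + ⌊7020/17⌋ − ⌊7020/33⌋ − ⌊7020/39⌋ − ⌊7020/51⌋ − ⌊7020/143⌋ − ⌊7020/187⌋ − ⌊7020/221⌋ + ⌊7020/429⌋ + ⌊7020/561⌋ + ⌊7020/663⌋ + ⌊7020/2431⌋ − ⌊7020/7293⌋ = 2340 + 638 + 540 + 412 − 212 − 180 − 137 − 49 − 37 − 31 + 16 + 12 + 10 + 2 − 0 = 3324

3324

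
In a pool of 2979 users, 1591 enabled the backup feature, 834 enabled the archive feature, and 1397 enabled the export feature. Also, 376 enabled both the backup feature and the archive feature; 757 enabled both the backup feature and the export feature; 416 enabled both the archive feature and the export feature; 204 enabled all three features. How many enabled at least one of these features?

|union| = 1591 + 834 + 1397 − 376 − 757 − 416 + 204 = 2477

2477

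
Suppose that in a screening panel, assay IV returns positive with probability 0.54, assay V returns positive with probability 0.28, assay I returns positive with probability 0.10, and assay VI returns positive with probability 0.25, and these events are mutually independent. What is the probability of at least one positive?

P(none) = (1 − 0.54) × (1 − 0.28) × (1 − 0.10) × (1 − 0.25) = 0.46 × 0.72 × 0.90 × 0.75 = 0.22356
P(at least one) = 1 − 0.22356 = 0.77644

0.77644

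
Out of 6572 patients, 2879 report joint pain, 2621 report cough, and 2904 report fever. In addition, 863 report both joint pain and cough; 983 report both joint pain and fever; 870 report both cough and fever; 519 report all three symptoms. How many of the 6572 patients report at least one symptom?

6207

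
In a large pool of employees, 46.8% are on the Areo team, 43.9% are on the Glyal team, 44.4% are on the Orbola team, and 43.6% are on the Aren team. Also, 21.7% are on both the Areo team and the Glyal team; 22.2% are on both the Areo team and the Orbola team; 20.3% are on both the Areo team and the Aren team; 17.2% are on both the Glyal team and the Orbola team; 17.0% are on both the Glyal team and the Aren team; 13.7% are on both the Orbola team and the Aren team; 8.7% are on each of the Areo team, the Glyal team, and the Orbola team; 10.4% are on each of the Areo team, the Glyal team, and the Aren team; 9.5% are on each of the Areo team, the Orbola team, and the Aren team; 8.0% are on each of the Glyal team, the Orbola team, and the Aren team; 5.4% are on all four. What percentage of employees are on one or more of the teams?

Apply inclusion-exclusion:
P(union) = 46.8 + 43.9 + 44.4 + 43.6 − 21.7 − 22.2 − 20.3 − 17.2 − 17.0 − 13.7 + 8.7 + 10.4 + 9.5 + 8.0 − 5.4 = 97.8%

97.8%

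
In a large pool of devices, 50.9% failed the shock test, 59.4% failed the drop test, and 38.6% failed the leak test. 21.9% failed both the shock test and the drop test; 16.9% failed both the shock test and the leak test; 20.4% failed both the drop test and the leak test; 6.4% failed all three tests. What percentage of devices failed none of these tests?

3.9%

P(union) = 50.9 + 59.4 + 38.6 − 21.9 − 16.9 − 20.4 + 6.4 = 96.1%
P(none) = 100% − 96.1% = 3.9%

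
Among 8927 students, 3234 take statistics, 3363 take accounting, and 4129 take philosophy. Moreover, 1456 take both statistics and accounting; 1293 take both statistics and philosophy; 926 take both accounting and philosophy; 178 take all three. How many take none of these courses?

Inclusion–exclusion gives
|at least one| = 3234 + 3363 + 4129 − 1456 − 1293 − 926 + 178 = 7229
None: 8927 − 7229 = 1698

1698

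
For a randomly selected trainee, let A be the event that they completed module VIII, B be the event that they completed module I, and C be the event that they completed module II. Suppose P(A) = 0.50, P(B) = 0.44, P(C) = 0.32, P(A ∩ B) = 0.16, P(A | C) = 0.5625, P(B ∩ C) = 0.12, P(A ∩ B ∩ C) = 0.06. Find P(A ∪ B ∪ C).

0.86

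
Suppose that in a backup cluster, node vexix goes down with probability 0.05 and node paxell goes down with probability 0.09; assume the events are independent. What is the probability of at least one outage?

0.1355

P(none) = (1 − 0.05) × (1 − 0.09) = 0.95 × 0.91 = 0.8645
P(at least one) = 1 − 0.8645 = 0.1355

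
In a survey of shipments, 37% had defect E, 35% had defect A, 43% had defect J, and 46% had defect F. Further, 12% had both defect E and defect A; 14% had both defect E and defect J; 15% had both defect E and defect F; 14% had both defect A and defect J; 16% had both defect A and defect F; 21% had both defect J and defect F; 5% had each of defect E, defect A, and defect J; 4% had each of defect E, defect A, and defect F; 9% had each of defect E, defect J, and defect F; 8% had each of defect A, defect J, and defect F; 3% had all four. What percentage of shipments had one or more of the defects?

P(union) = 37 + 35 + 43 + 46 − 12 − 14 − 15 − 14 − 16 − 21 + 5 + 4 + 9 + 8 − 3 = 92%

92%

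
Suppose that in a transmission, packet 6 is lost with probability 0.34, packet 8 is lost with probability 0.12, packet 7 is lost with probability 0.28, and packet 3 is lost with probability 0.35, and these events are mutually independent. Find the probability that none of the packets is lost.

0.2718144

Independence gives P(none) = ∏(1 − pᵢ).
P(none) = (1 − 0.34) × (1 − 0.12) × (1 − 0.28) × (1 − 0.35) = 0.66 × 0.88 × 0.72 × 0.65 = 0.2718144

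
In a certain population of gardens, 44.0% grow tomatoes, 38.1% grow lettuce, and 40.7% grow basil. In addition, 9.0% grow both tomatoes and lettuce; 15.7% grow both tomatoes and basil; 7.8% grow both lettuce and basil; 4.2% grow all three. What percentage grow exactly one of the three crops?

By inclusion–exclusion (exactly-one form):
P(exactly one) = 44.0 + 38.1 + 40.7 − 2·9.0 − 2·15.7 − 2·7.8 + 3·4.2 = 70.4%

70.4%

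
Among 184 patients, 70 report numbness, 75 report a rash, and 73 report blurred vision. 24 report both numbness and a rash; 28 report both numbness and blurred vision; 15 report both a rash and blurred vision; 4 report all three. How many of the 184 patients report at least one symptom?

155

By inclusion-exclusion,
|at least one| = 70 + 75 + 73 − 24 − 28 − 15 + 4 = 155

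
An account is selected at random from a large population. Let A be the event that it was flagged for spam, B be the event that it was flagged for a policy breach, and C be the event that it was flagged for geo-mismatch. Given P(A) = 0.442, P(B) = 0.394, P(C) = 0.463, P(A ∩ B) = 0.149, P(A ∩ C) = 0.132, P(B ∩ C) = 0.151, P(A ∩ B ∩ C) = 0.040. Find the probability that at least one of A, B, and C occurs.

0.907

P(A ∪ B ∪ C) = 0.442 + 0.394 + 0.463 − 0.149 − 0.132 − 0.151 + 0.040 = 0.907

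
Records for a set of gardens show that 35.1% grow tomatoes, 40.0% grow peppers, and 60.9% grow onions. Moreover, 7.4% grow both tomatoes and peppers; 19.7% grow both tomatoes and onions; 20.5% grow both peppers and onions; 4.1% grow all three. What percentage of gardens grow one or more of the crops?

P(at least one) = 35.1 + 40.0 + 60.9 − 7.4 − 19.7 − 20.5 + 4.1 = 92.5%

92.5%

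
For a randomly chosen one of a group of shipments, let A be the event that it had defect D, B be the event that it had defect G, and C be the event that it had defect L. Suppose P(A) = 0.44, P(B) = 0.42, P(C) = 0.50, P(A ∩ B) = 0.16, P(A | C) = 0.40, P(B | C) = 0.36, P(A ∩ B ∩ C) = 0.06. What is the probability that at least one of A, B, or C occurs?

0.88

P(A ∩ C) = P(C)·P(A|C) = 0.50 × 0.40 = 0.20
P(B ∩ C) = P(C)·P(B|C) = 0.50 × 0.36 = 0.18
By inclusion–exclusion:
P(A ∪ B ∪ C) = 0.44 + 0.42 + 0.50 − 0.16 − 0.20 − 0.18 + 0.06 = 0.88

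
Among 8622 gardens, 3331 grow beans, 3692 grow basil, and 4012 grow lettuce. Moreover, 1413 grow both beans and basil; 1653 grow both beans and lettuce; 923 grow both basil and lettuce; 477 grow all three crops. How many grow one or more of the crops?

7523

Apply inclusion-exclusion:
|at least one| = 3331 + 3692 + 4012 − 1413 − 1653 − 923 + 477 = 7523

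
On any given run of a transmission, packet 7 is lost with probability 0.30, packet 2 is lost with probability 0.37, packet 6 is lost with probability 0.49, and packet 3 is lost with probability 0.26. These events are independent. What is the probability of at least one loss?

0.8335666

Since the events are independent, P(none) is the product of the individual non-occurrence probabilities.
P(none) = (1 − 0.30) × (1 − 0.37) × (1 − 0.49) × (1 − 0.26) = 0.70 × 0.63 × 0.51 × 0.74 = 0.1664334
P(at least one) = 1 − 0.1664334 = 0.8335666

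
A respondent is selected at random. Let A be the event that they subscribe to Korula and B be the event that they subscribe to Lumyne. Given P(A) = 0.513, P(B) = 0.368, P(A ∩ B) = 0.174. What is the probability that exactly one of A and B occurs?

0.533

By inclusion–exclusion (exactly-one form):
P(exactly one) = 0.513 + 0.368 − 2·0.174 = 0.533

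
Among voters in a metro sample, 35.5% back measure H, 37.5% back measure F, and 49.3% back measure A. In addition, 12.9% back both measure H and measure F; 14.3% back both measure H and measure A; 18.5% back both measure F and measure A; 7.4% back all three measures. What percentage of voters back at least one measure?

Inclusion–exclusion gives
P(≥1) = 35.5 + 37.5 + 49.3 − 12.9 − 14.3 − 18.5 + 7.4 = 84.0%

84.0%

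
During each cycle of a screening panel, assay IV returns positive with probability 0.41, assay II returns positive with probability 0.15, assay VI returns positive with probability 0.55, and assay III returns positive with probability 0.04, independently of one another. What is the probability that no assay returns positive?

0.216648

P(none) = (1 − 0.41) × (1 − 0.15) × (1 − 0.55) × (1 − 0.04) = 0.59 × 0.85 × 0.45 × 0.96 = 0.216648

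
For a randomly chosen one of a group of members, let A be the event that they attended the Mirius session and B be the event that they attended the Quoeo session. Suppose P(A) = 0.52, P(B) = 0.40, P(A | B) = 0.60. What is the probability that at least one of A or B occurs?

0.68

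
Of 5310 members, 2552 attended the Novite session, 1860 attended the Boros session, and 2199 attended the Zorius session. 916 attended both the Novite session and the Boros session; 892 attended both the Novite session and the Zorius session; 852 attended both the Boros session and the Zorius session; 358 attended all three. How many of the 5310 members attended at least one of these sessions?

4309

N(≥1) = 2552 + 1860 + 2199 − 916 − 892 − 852 + 358 = 4309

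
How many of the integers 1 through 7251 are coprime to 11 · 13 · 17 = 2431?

Using inclusion–exclusion:
⌊7251/11⌋ + ⌊7251/13⌋ + ⌊7251/17⌋ − ⌊7251/143⌋ − ⌊7251/187⌋ − ⌊7251/221⌋ + ⌊7251/2431⌋ = 659 + 557 + 426 − 50 − 38 − 32 + 2 = 1524
7251 − 1524 = 5727

5727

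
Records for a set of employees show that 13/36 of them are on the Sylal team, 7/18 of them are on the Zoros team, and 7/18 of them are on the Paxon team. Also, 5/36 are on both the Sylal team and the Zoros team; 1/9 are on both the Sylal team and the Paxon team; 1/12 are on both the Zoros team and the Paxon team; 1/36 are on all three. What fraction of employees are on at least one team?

5/6

Using inclusion–exclusion:
P(union) = 13/36 + 7/18 + 7/18 − 5/36 − 1/9 − 1/12 + 1/36 = 5/6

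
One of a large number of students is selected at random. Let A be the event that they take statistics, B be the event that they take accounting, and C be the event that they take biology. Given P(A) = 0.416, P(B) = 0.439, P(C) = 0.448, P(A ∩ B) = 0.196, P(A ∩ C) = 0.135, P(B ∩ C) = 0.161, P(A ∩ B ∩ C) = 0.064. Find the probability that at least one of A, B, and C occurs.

Inclusion–exclusion gives
P(A ∪ B ∪ C) = 0.416 + 0.439 + 0.448 − 0.196 − 0.135 − 0.161 + 0.064 = 0.875

0.875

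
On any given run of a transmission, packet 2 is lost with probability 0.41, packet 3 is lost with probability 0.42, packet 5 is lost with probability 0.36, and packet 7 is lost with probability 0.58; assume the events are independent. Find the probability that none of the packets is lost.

Since the events are independent, P(none) is the product of the individual non-occurrence probabilities.
P(none) = (1 − 0.41) × (1 − 0.42) × (1 − 0.36) × (1 − 0.58) = 0.59 × 0.58 × 0.64 × 0.42 = 0.09198336

0.09198336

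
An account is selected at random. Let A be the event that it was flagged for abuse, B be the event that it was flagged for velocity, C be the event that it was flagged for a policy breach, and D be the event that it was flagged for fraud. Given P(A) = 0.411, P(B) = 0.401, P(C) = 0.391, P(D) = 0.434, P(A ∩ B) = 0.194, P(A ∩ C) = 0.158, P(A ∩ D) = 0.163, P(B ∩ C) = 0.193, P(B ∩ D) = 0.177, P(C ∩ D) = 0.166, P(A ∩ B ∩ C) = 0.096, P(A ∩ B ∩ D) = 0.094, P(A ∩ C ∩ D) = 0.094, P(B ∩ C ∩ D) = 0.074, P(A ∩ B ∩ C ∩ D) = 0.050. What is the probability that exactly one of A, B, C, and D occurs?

By inclusion–exclusion (exactly-one form):
P(exactly one) = 0.411 + 0.401 + 0.391 + 0.434 − 2·0.194 − 2·0.158 − 2·0.163 − 2·0.193 − 2·0.177 − 2·0.166 + 3·0.096 + 3·0.094 + 3·0.094 + 3·0.074 − 4·0.050 = 0.409

0.409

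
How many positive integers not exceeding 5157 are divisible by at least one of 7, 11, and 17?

⌊5157/7⌋ + ⌊5157/11⌋ + ⌊5157/17⌋ − ⌊5157/77⌋ − ⌊5157/119⌋ − ⌊5157/187⌋ + ⌊5157/1309⌋ = 736 + 468 + 303 − 66 − 43 − 27 + 3 = 1374

1374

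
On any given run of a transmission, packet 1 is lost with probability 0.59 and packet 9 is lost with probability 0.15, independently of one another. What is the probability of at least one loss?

P(none) = (1 − 0.59) × (1 − 0.15) = 0.41 × 0.85 = 0.3485
P(at least one) = 1 − 0.3485 = 0.6515

0.6515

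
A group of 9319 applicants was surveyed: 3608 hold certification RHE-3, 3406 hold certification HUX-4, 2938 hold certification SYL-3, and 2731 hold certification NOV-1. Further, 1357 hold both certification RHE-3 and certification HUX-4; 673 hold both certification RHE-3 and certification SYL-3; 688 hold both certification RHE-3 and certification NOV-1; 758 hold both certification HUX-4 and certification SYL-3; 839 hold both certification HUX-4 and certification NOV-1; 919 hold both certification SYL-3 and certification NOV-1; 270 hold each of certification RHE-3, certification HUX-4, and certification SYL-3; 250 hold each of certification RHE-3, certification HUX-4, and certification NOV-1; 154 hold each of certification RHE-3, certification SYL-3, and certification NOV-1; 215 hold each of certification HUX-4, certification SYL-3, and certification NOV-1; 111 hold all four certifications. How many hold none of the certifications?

1092

Apply inclusion-exclusion:
|union| = 3608 + 3406 + 2938 + 2731 − 1357 − 673 − 688 − 758 − 839 − 919 + 270 + 250 + 154 + 215 − 111 = 8227
None: 9319 − 8227 = 1092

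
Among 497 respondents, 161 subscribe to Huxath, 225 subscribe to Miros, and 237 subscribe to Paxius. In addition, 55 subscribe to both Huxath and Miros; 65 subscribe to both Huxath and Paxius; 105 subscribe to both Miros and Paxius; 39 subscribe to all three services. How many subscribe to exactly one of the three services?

|exactly one| = 161 + 225 + 237 − 2·55 − 2·65 − 2·105 + 3·39 = 290

290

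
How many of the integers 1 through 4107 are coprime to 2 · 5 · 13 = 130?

Inclusion–exclusion gives
2053 + 821 + 315 − 410 − 157 − 63 + 31 = 2590
4107 − 2590 = 1517

1517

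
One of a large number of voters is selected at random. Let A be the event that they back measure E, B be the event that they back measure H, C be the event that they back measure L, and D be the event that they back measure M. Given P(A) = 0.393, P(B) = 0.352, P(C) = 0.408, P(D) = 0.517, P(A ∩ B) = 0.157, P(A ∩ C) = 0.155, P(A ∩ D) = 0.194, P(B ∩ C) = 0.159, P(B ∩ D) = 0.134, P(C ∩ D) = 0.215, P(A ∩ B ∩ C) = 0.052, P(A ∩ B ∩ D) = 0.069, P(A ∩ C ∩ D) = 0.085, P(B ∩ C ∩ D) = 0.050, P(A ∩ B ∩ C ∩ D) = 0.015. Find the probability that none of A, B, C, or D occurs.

0.103

Apply inclusion-exclusion:
P(A ∪ B ∪ C ∪ D) = 0.393 + 0.352 + 0.408 + 0.517 − 0.157 − 0.155 − 0.194 − 0.159 − 0.134 − 0.215 + 0.052 + 0.069 + 0.085 + 0.050 − 0.015 = 0.897
P(none) = 1 − 0.897 = 0.103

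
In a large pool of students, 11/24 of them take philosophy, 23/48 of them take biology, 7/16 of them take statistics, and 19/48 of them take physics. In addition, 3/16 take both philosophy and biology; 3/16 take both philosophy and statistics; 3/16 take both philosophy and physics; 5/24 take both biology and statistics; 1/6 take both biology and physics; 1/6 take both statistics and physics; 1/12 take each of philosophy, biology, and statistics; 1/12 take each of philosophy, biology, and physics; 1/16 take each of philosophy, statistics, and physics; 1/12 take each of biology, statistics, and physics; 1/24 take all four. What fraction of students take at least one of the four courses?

15/16

P(at least one) = 11/24 + 23/48 + 7/16 + 19/48 − 3/16 − 3/16 − 3/16 − 5/24 − 1/6 − 1/6 + 1/12 + 1/12 + 1/16 + 1/12 − 1/24 = 15/16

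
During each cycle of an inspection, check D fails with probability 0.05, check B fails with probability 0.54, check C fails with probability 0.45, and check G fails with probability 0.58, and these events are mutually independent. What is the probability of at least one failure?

0.899053

P(none) = (1 − 0.05) × (1 − 0.54) × (1 − 0.45) × (1 − 0.58) = 0.95 × 0.46 × 0.55 × 0.42 = 0.100947
P(at least one) = 1 − 0.100947 = 0.899053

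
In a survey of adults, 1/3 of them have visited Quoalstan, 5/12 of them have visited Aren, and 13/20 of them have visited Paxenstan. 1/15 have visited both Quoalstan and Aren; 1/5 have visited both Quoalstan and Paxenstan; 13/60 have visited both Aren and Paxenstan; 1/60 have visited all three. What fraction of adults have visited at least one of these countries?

14/15

By inclusion–exclusion:
P(union) = 1/3 + 5/12 + 13/20 − 1/15 − 1/5 − 13/60 + 1/60 = 14/15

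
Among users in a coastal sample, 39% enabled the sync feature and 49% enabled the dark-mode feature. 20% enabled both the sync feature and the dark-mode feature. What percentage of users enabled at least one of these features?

P(≥1) = 39 + 49 − 20 = 68%

68%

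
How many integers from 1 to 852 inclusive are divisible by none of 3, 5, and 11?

412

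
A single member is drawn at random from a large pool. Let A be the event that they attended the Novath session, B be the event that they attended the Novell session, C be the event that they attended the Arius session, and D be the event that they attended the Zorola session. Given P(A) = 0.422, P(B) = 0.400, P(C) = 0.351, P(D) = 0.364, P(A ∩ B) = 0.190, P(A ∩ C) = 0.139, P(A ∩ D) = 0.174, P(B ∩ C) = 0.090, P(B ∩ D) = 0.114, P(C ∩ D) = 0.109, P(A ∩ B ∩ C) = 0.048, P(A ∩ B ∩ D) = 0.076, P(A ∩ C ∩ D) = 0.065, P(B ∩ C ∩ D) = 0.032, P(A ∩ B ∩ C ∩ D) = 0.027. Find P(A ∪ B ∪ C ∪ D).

Using inclusion–exclusion:
P(A ∪ B ∪ C ∪ D) = 0.422 + 0.400 + 0.351 + 0.364 − 0.190 − 0.139 − 0.174 − 0.090 − 0.114 − 0.109 + 0.048 + 0.076 + 0.065 + 0.032 − 0.027 = 0.915

0.915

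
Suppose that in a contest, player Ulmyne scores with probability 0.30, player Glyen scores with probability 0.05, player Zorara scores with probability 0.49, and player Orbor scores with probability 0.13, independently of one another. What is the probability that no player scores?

0.2950605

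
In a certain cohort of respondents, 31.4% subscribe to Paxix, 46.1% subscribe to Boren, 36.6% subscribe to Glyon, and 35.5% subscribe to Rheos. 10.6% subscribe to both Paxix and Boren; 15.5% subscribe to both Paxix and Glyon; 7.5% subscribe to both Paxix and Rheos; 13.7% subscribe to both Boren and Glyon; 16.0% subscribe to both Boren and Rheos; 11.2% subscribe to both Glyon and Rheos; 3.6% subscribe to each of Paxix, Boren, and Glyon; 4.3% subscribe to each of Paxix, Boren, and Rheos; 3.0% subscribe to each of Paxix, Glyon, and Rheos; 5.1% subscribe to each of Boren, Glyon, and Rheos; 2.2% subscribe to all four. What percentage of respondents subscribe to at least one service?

88.9%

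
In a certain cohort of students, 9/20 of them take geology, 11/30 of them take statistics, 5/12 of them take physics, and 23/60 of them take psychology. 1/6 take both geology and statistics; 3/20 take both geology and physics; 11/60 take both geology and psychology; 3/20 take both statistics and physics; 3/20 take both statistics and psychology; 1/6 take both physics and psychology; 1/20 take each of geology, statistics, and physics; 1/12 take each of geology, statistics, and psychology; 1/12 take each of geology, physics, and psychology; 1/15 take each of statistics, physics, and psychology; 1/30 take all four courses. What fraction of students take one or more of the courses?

P(union) = 9/20 + 11/30 + 5/12 + 23/60 − 1/6 − 3/20 − 11/60 − 3/20 − 3/20 − 1/6 + 1/20 + 1/12 + 1/12 + 1/15 − 1/30 = 9/10

9/10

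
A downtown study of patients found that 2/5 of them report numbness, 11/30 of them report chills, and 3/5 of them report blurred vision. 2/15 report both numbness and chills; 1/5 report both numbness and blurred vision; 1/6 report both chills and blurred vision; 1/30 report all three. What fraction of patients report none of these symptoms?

1/10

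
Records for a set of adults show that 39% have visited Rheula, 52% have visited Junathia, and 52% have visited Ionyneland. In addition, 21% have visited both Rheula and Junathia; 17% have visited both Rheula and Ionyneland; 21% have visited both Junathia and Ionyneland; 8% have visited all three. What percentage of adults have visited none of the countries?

P(at least one) = 39 + 52 + 52 − 21 − 17 − 21 + 8 = 92%
P(none) = 100% − 92% = 8%

8%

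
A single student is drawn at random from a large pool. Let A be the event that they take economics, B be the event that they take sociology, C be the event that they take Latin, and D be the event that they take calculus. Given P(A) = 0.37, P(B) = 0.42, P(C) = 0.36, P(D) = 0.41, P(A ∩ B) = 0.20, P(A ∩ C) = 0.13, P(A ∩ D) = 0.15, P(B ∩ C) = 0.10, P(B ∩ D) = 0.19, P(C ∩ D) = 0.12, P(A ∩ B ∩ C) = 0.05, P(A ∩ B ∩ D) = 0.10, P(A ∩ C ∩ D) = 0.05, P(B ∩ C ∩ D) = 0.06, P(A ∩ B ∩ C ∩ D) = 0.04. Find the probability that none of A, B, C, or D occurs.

0.11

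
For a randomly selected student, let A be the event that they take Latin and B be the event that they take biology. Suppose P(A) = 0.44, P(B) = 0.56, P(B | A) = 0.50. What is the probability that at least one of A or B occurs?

P(A ∩ B) = P(A)·P(B|A) = 0.44 × 0.50 = 0.22
P(A ∪ B) = 0.44 + 0.56 − 0.22 = 0.78

0.78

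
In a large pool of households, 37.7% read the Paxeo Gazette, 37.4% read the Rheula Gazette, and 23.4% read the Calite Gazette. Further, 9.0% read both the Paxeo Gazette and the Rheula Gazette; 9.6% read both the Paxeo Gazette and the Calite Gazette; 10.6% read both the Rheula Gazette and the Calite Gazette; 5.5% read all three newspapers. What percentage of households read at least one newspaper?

74.8%

Inclusion–exclusion gives
P(union) = 37.7 + 37.4 + 23.4 − 9.0 − 9.6 − 10.6 + 5.5 = 74.8%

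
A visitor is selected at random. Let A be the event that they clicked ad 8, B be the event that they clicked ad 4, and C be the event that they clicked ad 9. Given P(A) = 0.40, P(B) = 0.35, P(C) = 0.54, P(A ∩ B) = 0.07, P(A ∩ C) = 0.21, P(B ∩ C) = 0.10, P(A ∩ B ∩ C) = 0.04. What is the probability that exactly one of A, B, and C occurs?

P(exactly one) = 0.40 + 0.35 + 0.54 − 2·0.07 − 2·0.21 − 2·0.10 + 3·0.04 = 0.65

0.65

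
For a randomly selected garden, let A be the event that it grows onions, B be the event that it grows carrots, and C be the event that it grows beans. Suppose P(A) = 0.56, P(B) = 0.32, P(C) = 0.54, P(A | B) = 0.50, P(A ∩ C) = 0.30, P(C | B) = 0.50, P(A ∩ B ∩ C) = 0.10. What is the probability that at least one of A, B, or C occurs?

P(A ∩ B) = P(B)·P(A|B) = 0.32 × 0.50 = 0.16
P(B ∩ C) = P(B)·P(C|B) = 0.32 × 0.50 = 0.16
Inclusion–exclusion gives
P(A ∪ B ∪ C) = 0.56 + 0.32 + 0.54 − 0.16 − 0.30 − 0.16 + 0.10 = 0.90

0.90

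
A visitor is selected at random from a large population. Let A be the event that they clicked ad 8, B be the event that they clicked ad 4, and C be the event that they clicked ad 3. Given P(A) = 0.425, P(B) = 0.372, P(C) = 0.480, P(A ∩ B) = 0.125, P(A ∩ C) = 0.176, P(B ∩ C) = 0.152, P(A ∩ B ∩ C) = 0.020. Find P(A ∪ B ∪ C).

Using inclusion–exclusion:
P(A ∪ B ∪ C) = 0.425 + 0.372 + 0.480 − 0.125 − 0.176 − 0.152 + 0.020 = 0.844

0.844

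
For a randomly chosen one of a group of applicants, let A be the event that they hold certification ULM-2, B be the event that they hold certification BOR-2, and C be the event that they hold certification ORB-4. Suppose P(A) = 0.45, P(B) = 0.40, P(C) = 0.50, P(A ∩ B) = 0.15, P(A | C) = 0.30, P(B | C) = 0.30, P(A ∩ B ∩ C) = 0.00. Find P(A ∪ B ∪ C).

0.90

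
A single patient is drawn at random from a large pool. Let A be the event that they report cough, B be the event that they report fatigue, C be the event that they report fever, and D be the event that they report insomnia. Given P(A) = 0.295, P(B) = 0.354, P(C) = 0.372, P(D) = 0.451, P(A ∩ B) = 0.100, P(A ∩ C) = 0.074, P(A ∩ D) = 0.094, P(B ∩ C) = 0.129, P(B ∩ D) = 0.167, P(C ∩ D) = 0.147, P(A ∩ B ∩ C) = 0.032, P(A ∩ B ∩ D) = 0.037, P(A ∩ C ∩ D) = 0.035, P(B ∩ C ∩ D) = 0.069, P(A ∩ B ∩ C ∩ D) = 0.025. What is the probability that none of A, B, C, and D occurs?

By inclusion–exclusion:
P(A ∪ B ∪ C ∪ D) = 0.295 + 0.354 + 0.372 + 0.451 − 0.100 − 0.074 − 0.094 − 0.129 − 0.167 − 0.147 + 0.032 + 0.037 + 0.035 + 0.069 − 0.025 = 0.909
P(none) = 1 − 0.909 = 0.091

0.091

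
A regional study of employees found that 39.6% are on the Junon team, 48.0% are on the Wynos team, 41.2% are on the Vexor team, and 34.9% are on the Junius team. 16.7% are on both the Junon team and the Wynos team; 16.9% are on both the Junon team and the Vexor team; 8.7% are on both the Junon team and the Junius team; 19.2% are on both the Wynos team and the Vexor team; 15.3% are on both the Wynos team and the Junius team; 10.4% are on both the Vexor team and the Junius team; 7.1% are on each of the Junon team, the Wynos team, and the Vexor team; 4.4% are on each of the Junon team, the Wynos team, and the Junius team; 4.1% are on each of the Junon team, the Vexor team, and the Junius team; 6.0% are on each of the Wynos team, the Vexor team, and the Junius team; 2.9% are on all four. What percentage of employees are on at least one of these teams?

Using inclusion–exclusion:
P(≥1) = 39.6 + 48.0 + 41.2 + 34.9 − 16.7 − 16.9 − 8.7 − 19.2 − 15.3 − 10.4 + 7.1 + 4.4 + 4.1 + 6.0 − 2.9 = 95.2%

95.2%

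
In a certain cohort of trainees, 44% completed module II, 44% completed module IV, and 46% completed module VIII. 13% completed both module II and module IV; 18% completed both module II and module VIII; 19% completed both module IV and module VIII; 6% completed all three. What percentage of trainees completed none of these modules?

P(≥1) = 44 + 44 + 46 − 13 − 18 − 19 + 6 = 90%
P(none) = 100% − 90% = 10%

10%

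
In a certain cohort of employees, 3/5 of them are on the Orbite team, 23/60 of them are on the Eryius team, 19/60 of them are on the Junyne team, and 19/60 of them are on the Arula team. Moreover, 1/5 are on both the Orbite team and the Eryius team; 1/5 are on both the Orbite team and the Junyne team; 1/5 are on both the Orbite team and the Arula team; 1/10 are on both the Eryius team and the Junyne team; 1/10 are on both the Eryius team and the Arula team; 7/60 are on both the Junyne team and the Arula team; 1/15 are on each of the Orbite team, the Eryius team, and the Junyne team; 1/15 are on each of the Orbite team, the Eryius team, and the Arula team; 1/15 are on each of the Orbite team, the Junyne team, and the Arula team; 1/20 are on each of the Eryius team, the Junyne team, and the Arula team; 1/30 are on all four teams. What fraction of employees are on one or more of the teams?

By inclusion–exclusion:
P(at least one) = 3/5 + 23/60 + 19/60 + 19/60 − 1/5 − 1/5 − 1/5 − 1/10 − 1/10 − 7/60 + 1/15 + 1/15 + 1/15 + 1/20 − 1/30 = 11/12

11/12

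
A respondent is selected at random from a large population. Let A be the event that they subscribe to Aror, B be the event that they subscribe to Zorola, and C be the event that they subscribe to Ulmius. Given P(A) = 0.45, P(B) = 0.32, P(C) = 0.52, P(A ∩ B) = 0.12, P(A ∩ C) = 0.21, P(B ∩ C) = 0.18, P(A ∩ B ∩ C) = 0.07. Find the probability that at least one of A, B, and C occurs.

0.85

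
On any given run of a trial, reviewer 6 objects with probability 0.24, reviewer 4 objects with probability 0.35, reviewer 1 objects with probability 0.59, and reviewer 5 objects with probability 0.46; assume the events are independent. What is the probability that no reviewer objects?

P(none) = (1 − 0.24) × (1 − 0.35) × (1 − 0.59) × (1 − 0.46) = 0.76 × 0.65 × 0.41 × 0.54 = 0.1093716

0.1093716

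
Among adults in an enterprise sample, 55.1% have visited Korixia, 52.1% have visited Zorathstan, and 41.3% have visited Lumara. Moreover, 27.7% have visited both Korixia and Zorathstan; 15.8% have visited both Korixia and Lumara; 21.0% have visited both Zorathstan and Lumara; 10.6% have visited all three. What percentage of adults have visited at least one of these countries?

P(at least one) = 55.1 + 52.1 + 41.3 − 27.7 − 15.8 − 21.0 + 10.6 = 94.6%

94.6%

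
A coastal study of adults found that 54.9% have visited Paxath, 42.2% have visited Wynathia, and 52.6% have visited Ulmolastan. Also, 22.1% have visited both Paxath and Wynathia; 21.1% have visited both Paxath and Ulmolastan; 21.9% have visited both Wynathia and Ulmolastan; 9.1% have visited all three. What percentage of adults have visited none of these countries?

6.3%

P(at least one) = 54.9 + 42.2 + 52.6 − 22.1 − 21.1 − 21.9 + 9.1 = 93.7%
P(none) = 100% − 93.7% = 6.3%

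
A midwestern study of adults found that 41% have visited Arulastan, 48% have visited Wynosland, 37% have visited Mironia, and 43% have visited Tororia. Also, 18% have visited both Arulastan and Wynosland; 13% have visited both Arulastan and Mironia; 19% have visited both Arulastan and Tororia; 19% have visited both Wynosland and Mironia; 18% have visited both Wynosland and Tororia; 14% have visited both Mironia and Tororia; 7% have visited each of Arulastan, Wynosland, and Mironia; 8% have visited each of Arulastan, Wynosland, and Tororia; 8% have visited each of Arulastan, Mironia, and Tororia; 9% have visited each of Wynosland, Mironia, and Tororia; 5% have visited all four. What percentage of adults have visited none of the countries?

P(at least one) = 41 + 48 + 37 + 43 − 18 − 13 − 19 − 19 − 18 − 14 + 7 + 8 + 8 + 9 − 5 = 95%
P(none) = 100% − 95% = 5%

5%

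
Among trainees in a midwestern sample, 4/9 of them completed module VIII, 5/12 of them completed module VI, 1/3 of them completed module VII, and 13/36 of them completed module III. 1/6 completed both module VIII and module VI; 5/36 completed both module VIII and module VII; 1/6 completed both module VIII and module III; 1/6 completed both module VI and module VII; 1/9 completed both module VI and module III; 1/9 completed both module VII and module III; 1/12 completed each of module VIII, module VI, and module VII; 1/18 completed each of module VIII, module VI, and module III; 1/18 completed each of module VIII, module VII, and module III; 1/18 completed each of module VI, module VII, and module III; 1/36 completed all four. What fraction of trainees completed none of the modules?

P(union) = 4/9 + 5/12 + 1/3 + 13/36 − 1/6 − 5/36 − 1/6 − 1/6 − 1/9 − 1/9 + 1/12 + 1/18 + 1/18 + 1/18 − 1/36 = 11/12
P(none) = 1 − 11/12 = 1/12

1/12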